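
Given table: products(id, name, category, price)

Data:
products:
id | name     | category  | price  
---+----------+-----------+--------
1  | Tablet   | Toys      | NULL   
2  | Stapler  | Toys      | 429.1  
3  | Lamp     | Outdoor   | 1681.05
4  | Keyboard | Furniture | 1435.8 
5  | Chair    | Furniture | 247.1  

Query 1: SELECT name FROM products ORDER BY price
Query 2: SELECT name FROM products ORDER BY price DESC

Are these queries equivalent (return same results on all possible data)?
No, not equivalent

Query 1 returns: [('Tablet',), ('Chair',), ('Stapler',), ('Keyboard',), ('Lamp',)]
Query 2 returns: [('Lamp',), ('Keyboard',), ('Stapler',), ('Chair',), ('Tablet',)]

Reason: ASC vs DESC gives opposite ordering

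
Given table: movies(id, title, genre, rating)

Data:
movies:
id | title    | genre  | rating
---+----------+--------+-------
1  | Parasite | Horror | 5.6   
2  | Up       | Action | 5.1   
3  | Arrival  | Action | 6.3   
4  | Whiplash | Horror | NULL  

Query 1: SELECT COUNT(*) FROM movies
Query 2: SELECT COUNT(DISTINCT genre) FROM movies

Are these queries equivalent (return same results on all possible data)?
No, not equivalent

Query 1 returns: [(4,)]
Query 2 returns: [(2,)]

Reason: COUNT(*) counts rows, COUNT(DISTINCT genre) counts unique genres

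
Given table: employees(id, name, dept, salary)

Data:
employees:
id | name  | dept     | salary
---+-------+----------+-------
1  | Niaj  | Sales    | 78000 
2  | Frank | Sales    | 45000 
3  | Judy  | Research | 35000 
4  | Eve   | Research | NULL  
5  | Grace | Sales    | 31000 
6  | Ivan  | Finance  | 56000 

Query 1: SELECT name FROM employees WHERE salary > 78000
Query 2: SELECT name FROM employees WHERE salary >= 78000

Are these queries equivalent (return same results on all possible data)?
No, not equivalent

Query 1 returns: []
Query 2 returns: [('Niaj',)]

Reason: > vs >= gives different results when salary = 78000 exists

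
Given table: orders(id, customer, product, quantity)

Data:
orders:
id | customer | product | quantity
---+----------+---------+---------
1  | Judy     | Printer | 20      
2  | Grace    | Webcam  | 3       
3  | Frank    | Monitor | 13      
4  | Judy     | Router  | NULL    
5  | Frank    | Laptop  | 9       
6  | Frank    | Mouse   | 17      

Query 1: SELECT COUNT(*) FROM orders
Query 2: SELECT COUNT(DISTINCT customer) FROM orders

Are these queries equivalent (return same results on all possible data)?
No, not equivalent

Query 1 returns: [(6,)]
Query 2 returns: [(3,)]

Reason: COUNT(*) counts rows, COUNT(DISTINCT customer) counts unique customers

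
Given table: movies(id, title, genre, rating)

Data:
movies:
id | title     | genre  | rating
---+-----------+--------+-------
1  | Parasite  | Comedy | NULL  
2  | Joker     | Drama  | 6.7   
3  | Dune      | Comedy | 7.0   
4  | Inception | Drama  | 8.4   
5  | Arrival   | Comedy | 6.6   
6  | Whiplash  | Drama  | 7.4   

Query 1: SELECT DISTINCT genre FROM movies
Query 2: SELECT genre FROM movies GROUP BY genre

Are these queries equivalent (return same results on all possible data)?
Yes, equivalent

Both queries return: [('Comedy',), ('Drama',)]

Reason: Both get unique genres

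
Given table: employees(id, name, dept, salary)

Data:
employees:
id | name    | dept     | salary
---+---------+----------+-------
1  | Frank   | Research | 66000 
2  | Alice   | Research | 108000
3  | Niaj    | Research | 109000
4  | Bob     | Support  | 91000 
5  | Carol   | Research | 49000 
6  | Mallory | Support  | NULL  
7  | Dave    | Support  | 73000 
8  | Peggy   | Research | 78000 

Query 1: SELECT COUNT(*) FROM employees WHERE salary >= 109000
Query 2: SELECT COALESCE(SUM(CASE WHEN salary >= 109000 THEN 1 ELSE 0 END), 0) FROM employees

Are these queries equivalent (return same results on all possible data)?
Yes, equivalent

Both queries return: [(1,)]

Reason: COUNT with WHERE vs conditional SUM (COALESCE handles empty-table NULL)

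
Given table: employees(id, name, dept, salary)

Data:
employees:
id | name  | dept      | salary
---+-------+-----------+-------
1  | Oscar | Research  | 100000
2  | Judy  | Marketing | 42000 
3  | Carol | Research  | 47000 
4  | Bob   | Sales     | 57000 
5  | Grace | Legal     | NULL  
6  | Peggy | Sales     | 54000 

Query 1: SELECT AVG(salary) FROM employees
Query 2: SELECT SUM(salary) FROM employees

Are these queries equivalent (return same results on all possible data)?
No, not equivalent

Query 1 returns: [(60000.0,)]
Query 2 returns: [(300000,)]

Reason: AVG vs SUM give different aggregate values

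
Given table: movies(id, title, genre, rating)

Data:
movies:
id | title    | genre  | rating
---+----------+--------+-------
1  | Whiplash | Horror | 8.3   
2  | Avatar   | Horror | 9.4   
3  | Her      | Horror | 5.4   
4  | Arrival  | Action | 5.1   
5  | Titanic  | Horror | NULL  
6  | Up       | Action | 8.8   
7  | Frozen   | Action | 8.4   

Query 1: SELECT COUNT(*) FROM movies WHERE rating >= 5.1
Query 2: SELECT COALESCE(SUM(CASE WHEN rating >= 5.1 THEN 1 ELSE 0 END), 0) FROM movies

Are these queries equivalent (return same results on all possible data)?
Yes, equivalent

Both queries return: [(6,)]

Reason: COUNT with WHERE vs conditional SUM (COALESCE handles empty-table NULL)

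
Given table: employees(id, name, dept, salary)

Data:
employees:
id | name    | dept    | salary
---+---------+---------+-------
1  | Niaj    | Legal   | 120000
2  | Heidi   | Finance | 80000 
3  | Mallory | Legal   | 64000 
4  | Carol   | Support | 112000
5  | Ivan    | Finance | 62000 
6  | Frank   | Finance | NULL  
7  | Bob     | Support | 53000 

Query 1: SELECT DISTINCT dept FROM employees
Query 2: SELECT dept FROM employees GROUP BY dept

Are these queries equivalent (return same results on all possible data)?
Yes, equivalent

Both queries return: [('Finance',), ('Legal',), ('Support',)]

Reason: Both get unique depts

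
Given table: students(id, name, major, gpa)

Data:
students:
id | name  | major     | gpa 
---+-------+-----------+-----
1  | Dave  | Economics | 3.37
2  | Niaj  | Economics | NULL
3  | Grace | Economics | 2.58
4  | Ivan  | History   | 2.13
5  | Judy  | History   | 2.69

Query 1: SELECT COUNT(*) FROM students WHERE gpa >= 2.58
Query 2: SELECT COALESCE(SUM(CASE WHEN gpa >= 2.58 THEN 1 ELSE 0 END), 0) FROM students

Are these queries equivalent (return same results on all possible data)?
Yes, equivalent

Both queries return: [(3,)]

Reason: COUNT with WHERE vs conditional SUM (COALESCE handles empty-table NULL)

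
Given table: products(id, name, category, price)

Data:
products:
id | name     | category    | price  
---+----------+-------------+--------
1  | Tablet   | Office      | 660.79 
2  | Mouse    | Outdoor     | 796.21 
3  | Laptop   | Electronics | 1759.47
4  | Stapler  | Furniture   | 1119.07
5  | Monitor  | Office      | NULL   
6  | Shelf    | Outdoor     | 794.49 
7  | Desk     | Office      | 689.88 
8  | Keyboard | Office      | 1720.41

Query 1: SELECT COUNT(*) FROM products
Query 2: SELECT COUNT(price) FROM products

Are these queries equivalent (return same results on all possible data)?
No, not equivalent

Query 1 returns: [(8,)]
Query 2 returns: [(7,)]

Reason: COUNT(*) includes NULLs, COUNT(column) excludes them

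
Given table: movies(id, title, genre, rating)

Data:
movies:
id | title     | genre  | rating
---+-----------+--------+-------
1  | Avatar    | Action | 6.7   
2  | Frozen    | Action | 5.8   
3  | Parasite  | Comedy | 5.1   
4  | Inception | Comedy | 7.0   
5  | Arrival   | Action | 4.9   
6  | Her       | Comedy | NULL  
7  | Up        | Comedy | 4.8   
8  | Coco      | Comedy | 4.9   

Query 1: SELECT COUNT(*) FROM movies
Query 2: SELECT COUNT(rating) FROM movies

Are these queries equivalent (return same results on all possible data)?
No, not equivalent

Query 1 returns: [(8,)]
Query 2 returns: [(7,)]

Reason: COUNT(*) includes NULLs, COUNT(column) excludes them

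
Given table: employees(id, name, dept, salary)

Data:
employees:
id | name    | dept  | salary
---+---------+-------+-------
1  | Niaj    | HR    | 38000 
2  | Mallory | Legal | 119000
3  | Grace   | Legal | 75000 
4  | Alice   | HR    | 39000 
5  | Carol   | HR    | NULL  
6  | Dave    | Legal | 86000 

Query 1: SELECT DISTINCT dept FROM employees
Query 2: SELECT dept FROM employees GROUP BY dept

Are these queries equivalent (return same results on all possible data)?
Yes, equivalent

Both queries return: [('HR',), ('Legal',)]

Reason: Both get unique depts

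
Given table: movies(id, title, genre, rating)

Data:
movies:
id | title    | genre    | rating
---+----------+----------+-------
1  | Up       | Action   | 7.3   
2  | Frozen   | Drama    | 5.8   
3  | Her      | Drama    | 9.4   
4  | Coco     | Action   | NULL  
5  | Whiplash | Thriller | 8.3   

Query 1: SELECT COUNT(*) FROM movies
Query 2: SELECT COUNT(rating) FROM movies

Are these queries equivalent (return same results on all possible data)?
No, not equivalent

Query 1 returns: [(5,)]
Query 2 returns: [(4,)]

Reason: COUNT(*) includes NULLs, COUNT(column) excludes them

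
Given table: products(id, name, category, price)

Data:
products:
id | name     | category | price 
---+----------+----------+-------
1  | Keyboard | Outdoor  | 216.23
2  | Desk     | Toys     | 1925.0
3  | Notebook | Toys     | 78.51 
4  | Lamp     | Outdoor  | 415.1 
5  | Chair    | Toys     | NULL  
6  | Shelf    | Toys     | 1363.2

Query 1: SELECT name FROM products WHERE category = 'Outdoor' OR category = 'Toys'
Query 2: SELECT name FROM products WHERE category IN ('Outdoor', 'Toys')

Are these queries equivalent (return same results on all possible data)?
Yes, equivalent

Both queries return: [('Chair',), ('Desk',), ('Keyboard',), ('Lamp',), ('Notebook',), ('Shelf',)]

Reason: OR vs IN are equivalent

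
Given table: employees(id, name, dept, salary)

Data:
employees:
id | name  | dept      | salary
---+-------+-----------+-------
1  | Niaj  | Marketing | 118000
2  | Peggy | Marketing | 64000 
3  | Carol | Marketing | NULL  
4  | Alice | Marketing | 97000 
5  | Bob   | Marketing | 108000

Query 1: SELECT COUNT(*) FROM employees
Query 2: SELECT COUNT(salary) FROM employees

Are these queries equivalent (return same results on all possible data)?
No, not equivalent

Query 1 returns: [(5,)]
Query 2 returns: [(4,)]

Reason: COUNT(*) includes NULLs, COUNT(column) excludes them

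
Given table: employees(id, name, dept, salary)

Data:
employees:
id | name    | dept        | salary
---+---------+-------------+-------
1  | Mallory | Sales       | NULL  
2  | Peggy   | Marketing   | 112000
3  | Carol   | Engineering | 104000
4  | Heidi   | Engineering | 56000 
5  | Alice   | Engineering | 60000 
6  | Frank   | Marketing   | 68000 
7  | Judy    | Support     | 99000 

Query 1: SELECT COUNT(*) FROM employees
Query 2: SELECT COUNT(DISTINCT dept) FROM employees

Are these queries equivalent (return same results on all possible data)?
No, not equivalent

Query 1 returns: [(7,)]
Query 2 returns: [(4,)]

Reason: COUNT(*) counts rows, COUNT(DISTINCT dept) counts unique depts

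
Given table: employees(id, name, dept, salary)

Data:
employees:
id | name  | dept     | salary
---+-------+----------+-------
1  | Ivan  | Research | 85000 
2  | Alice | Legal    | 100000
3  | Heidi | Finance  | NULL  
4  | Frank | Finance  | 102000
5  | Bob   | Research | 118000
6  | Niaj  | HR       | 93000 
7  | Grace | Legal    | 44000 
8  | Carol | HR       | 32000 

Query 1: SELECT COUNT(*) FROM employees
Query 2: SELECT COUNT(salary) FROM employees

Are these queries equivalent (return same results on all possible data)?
No, not equivalent

Query 1 returns: [(8,)]
Query 2 returns: [(7,)]

Reason: COUNT(*) includes NULLs, COUNT(column) excludes them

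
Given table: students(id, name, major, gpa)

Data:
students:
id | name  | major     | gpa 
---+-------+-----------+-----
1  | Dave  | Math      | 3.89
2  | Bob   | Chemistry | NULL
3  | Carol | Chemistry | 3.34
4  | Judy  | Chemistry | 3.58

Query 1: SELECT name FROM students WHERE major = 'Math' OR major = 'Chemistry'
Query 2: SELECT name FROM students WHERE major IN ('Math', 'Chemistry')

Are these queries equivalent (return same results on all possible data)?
Yes, equivalent

Both queries return: [('Bob',), ('Carol',), ('Dave',), ('Judy',)]

Reason: OR vs IN are equivalent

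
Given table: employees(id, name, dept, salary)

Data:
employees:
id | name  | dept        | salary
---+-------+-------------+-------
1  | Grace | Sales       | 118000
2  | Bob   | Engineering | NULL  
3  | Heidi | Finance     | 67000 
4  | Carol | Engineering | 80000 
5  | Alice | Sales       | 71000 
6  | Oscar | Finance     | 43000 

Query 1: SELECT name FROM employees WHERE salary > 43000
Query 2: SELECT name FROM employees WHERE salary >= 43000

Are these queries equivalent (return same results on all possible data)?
No, not equivalent

Query 1 returns: [('Grace',), ('Heidi',), ('Carol',), ('Alice',)]
Query 2 returns: [('Grace',), ('Heidi',), ('Carol',), ('Alice',), ('Oscar',)]

Reason: > vs >= gives different results when salary = 43000 exists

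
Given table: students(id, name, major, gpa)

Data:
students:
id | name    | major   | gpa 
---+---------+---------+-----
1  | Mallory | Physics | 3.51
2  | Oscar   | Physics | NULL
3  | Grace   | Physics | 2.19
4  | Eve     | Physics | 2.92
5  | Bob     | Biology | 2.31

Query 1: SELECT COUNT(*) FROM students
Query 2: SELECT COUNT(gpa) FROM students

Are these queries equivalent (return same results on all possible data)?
No, not equivalent

Query 1 returns: [(5,)]
Query 2 returns: [(4,)]

Reason: COUNT(*) includes NULLs, COUNT(column) excludes them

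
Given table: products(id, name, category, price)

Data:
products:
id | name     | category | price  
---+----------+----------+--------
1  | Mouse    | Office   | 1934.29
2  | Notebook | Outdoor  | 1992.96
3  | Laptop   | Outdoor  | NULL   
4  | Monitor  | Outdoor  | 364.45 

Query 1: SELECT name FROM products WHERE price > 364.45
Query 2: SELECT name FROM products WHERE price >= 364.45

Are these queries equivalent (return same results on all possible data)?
No, not equivalent

Query 1 returns: [('Mouse',), ('Notebook',)]
Query 2 returns: [('Mouse',), ('Notebook',), ('Monitor',)]

Reason: > vs >= gives different results when price = 364.45 exists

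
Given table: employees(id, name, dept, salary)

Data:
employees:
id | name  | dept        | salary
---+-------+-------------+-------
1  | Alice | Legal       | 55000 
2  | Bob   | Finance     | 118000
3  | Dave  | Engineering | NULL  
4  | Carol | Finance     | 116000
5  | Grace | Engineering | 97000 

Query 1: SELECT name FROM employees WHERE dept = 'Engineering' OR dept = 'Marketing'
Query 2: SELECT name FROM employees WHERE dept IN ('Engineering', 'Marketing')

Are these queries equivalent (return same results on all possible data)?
Yes, equivalent

Both queries return: [('Dave',), ('Grace',)]

Reason: OR vs IN are equivalent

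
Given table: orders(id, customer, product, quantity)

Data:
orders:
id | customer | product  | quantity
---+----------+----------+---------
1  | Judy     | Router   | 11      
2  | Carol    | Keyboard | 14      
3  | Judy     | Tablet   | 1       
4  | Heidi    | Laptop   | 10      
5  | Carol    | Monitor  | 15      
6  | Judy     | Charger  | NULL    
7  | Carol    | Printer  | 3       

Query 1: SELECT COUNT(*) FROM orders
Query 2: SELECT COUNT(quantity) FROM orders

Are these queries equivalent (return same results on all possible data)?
No, not equivalent

Query 1 returns: [(7,)]
Query 2 returns: [(6,)]

Reason: COUNT(*) includes NULLs, COUNT(column) excludes them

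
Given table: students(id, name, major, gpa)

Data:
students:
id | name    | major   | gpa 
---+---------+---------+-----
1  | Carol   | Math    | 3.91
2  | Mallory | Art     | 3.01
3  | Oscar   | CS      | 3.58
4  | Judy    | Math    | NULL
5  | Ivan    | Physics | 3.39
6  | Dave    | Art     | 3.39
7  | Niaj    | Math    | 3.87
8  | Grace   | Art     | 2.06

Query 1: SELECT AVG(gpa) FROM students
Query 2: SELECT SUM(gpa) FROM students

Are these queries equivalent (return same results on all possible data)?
No, not equivalent

Query 1 returns: [(3.315714285714286,)]
Query 2 returns: [(23.21,)]

Reason: AVG vs SUM give different aggregate values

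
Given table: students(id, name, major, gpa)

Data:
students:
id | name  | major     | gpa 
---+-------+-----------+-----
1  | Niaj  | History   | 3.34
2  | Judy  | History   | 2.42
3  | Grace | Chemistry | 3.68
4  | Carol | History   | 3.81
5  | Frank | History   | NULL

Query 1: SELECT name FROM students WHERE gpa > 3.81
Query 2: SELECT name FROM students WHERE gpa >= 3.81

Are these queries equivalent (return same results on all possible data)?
No, not equivalent

Query 1 returns: []
Query 2 returns: [('Carol',)]

Reason: > vs >= gives different results when gpa = 3.81 exists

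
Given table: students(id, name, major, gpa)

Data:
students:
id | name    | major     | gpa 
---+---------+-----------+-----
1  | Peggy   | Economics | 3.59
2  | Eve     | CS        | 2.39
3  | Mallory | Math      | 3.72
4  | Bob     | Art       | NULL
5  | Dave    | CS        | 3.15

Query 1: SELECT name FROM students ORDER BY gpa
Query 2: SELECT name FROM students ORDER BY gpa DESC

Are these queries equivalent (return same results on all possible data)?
No, not equivalent

Query 1 returns: [('Bob',), ('Eve',), ('Dave',), ('Peggy',), ('Mallory',)]
Query 2 returns: [('Mallory',), ('Peggy',), ('Dave',), ('Eve',), ('Bob',)]

Reason: ASC vs DESC gives opposite ordering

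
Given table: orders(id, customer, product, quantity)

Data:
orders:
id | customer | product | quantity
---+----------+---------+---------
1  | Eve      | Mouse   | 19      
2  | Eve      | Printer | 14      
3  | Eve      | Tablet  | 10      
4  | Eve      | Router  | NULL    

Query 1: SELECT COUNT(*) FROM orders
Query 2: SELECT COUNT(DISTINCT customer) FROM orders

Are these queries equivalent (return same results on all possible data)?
No, not equivalent

Query 1 returns: [(4,)]
Query 2 returns: [(1,)]

Reason: COUNT(*) counts rows, COUNT(DISTINCT customer) counts unique customers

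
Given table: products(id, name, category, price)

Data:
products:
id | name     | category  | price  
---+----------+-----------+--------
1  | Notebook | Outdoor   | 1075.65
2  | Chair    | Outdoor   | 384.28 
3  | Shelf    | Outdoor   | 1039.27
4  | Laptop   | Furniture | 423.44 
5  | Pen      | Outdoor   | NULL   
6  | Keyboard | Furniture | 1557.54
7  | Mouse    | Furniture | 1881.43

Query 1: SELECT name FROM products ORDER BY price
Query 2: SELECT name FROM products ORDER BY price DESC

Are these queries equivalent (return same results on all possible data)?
No, not equivalent

Query 1 returns: [('Pen',), ('Chair',), ('Laptop',), ('Shelf',), ('Notebook',), ('Keyboard',), ('Mouse',)]
Query 2 returns: [('Mouse',), ('Keyboard',), ('Notebook',), ('Shelf',), ('Laptop',), ('Chair',), ('Pen',)]

Reason: ASC vs DESC gives opposite ordering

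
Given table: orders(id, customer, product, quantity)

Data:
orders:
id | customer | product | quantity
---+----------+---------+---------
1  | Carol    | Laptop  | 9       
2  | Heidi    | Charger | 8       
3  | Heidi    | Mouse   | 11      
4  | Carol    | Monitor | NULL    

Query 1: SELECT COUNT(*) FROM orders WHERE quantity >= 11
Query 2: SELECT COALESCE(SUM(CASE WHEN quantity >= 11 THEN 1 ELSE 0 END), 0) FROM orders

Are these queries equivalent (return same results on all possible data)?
Yes, equivalent

Both queries return: [(1,)]

Reason: COUNT with WHERE vs conditional SUM (COALESCE handles empty-table NULL)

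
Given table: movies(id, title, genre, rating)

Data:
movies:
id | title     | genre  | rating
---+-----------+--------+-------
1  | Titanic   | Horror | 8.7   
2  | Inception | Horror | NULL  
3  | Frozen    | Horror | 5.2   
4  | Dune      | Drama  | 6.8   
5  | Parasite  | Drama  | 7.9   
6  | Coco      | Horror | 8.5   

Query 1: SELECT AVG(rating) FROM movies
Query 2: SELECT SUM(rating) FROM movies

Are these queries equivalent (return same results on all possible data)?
No, not equivalent

Query 1 returns: [(7.42,)]
Query 2 returns: [(37.1,)]

Reason: AVG vs SUM give different aggregate values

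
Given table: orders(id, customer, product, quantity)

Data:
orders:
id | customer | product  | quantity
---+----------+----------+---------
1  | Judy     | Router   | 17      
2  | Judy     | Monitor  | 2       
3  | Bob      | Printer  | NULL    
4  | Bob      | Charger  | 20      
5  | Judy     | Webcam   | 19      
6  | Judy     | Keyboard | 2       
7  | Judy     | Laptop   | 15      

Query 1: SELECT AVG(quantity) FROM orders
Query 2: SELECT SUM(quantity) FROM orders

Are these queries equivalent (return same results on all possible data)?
No, not equivalent

Query 1 returns: [(12.5,)]
Query 2 returns: [(75,)]

Reason: AVG vs SUM give different aggregate values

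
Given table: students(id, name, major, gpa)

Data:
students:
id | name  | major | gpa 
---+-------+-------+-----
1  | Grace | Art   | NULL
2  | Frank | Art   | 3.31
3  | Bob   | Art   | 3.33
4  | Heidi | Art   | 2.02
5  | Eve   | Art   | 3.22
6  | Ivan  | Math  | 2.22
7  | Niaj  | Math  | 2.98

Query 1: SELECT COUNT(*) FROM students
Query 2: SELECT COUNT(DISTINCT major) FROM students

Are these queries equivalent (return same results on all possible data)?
No, not equivalent

Query 1 returns: [(7,)]
Query 2 returns: [(2,)]

Reason: COUNT(*) counts rows, COUNT(DISTINCT major) counts unique majors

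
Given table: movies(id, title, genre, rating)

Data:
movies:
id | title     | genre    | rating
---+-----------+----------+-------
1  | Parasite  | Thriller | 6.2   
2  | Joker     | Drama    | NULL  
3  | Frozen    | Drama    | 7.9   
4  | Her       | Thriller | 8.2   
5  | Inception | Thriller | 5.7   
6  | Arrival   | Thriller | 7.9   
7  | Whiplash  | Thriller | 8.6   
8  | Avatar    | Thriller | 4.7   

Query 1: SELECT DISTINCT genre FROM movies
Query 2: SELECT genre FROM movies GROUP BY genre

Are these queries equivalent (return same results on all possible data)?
Yes, equivalent

Both queries return: [('Drama',), ('Thriller',)]

Reason: Both get unique genres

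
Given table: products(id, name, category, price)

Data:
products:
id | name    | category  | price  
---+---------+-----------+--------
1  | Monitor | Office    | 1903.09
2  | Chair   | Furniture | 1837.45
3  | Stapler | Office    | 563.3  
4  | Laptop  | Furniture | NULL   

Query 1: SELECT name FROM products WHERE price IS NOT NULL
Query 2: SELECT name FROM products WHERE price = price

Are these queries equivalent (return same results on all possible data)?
Yes, equivalent

Both queries return: [('Chair',), ('Monitor',), ('Stapler',)]

Reason: IS NOT NULL vs self-equality (both exclude NULLs)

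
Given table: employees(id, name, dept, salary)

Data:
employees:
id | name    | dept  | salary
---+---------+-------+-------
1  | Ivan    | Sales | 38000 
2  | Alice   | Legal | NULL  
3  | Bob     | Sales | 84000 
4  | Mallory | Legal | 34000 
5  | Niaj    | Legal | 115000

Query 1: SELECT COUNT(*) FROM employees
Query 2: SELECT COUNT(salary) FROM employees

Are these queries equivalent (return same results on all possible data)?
No, not equivalent

Query 1 returns: [(5,)]
Query 2 returns: [(4,)]

Reason: COUNT(*) includes NULLs, COUNT(column) excludes them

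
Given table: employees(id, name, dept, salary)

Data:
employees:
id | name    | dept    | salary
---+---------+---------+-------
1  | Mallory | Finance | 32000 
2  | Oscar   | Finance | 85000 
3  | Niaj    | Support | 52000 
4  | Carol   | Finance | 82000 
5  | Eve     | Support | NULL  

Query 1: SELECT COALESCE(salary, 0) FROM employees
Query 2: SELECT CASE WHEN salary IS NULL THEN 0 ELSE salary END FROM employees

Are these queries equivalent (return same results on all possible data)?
Yes, equivalent

Both queries return: [(0,), (32000,), (52000,), (82000,), (85000,)]

Reason: COALESCE vs CASE for NULL handling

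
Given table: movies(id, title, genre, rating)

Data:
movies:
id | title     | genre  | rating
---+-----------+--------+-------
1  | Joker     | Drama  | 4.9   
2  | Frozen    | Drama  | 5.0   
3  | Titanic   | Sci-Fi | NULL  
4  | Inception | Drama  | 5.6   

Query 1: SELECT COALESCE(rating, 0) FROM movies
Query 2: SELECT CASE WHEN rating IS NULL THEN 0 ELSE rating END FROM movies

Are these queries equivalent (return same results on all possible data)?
Yes, equivalent

Both queries return: [(0,), (4.9,), (5.0,), (5.6,)]

Reason: COALESCE vs CASE for NULL handling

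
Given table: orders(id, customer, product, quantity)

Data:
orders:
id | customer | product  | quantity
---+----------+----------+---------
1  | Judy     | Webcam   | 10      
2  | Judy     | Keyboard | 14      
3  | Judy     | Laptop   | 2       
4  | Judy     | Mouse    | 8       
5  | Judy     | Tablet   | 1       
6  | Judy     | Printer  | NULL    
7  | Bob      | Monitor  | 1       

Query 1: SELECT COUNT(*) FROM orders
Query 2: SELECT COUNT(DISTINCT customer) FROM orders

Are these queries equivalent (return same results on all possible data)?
No, not equivalent

Query 1 returns: [(7,)]
Query 2 returns: [(2,)]

Reason: COUNT(*) counts rows, COUNT(DISTINCT customer) counts unique customers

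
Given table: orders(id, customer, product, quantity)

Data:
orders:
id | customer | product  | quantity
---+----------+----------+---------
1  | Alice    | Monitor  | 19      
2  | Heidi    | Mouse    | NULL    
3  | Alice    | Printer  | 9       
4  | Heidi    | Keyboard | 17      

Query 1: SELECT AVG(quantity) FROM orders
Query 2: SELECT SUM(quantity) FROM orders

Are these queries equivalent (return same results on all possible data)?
No, not equivalent

Query 1 returns: [(15.0,)]
Query 2 returns: [(45,)]

Reason: AVG vs SUM give different aggregate values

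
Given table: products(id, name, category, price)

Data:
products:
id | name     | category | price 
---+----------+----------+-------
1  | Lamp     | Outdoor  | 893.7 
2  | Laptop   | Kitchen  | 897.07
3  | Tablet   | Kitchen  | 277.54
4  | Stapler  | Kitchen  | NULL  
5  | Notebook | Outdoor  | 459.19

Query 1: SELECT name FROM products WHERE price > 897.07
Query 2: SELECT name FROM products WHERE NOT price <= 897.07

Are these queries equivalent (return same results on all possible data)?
Yes, equivalent

Both queries return: []

Reason: Both filter price > 897.07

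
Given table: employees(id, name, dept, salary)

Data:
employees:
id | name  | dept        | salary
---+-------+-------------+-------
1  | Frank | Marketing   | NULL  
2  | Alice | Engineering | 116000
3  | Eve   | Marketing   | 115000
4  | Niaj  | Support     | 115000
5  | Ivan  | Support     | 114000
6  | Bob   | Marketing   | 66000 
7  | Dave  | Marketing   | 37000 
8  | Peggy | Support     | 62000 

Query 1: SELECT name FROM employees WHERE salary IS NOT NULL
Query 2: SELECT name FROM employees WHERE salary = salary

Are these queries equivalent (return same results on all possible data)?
Yes, equivalent

Both queries return: [('Alice',), ('Bob',), ('Dave',), ('Eve',), ('Ivan',), ('Niaj',), ('Peggy',)]

Reason: IS NOT NULL vs self-equality (both exclude NULLs)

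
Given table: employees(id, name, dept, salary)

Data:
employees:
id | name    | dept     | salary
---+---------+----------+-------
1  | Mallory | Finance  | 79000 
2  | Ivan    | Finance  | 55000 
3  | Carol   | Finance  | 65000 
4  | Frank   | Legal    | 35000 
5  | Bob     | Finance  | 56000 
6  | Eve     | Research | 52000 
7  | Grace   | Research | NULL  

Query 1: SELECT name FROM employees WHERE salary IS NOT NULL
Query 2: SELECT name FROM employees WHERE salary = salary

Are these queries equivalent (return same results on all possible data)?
Yes, equivalent

Both queries return: [('Bob',), ('Carol',), ('Eve',), ('Frank',), ('Ivan',), ('Mallory',)]

Reason: IS NOT NULL vs self-equality (both exclude NULLs)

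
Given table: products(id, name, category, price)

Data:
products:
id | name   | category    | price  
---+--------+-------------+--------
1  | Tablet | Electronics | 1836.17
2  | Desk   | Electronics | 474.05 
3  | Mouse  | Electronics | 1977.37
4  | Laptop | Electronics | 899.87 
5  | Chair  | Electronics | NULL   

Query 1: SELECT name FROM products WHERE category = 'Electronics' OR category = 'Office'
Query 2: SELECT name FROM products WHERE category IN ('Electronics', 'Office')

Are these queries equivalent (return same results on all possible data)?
Yes, equivalent

Both queries return: [('Chair',), ('Desk',), ('Laptop',), ('Mouse',), ('Tablet',)]

Reason: OR vs IN are equivalent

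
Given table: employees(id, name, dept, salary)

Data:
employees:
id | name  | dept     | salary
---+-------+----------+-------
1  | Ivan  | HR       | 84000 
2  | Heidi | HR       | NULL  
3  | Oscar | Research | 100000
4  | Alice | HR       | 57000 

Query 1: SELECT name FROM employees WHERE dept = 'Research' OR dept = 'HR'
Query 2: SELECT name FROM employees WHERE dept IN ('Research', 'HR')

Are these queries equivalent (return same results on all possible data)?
Yes, equivalent

Both queries return: [('Alice',), ('Heidi',), ('Ivan',), ('Oscar',)]

Reason: OR vs IN are equivalent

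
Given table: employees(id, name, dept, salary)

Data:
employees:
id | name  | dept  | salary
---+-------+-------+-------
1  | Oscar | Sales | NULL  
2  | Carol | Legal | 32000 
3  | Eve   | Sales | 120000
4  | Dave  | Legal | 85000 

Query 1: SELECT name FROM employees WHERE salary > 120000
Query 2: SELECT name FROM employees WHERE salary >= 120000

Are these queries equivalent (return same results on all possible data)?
No, not equivalent

Query 1 returns: []
Query 2 returns: [('Eve',)]

Reason: > vs >= gives different results when salary = 120000 exists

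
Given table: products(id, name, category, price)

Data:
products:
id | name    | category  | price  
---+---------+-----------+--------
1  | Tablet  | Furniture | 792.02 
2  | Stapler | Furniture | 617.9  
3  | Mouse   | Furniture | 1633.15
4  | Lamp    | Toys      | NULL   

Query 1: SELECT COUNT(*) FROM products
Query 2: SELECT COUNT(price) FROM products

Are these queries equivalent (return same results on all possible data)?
No, not equivalent

Query 1 returns: [(4,)]
Query 2 returns: [(3,)]

Reason: COUNT(*) includes NULLs, COUNT(column) excludes them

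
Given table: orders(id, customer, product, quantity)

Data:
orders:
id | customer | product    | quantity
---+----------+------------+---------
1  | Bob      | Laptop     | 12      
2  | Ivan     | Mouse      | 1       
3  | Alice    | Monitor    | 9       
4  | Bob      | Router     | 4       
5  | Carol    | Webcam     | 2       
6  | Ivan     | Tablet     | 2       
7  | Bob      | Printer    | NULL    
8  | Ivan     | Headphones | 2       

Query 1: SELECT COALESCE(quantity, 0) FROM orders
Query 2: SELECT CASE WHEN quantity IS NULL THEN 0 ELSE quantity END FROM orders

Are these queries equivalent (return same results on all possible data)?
Yes, equivalent

Both queries return: [(0,), (1,), (2,), (2,), (2,), (4,), (9,), (12,)]

Reason: COALESCE vs CASE for NULL handling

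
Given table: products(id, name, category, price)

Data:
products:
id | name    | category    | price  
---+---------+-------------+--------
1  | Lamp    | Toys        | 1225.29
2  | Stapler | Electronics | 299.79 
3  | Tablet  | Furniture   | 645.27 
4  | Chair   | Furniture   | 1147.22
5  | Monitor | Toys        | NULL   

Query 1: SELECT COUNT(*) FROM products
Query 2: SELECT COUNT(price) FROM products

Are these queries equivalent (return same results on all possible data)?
No, not equivalent

Query 1 returns: [(5,)]
Query 2 returns: [(4,)]

Reason: COUNT(*) includes NULLs, COUNT(column) excludes them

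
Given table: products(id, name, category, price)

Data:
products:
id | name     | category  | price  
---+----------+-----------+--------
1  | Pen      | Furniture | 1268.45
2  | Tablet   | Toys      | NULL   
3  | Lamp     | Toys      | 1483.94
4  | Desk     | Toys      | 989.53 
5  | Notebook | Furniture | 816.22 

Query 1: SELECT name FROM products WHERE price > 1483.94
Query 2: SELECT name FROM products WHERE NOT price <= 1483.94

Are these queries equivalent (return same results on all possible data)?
Yes, equivalent

Both queries return: []

Reason: Both filter price > 1483.94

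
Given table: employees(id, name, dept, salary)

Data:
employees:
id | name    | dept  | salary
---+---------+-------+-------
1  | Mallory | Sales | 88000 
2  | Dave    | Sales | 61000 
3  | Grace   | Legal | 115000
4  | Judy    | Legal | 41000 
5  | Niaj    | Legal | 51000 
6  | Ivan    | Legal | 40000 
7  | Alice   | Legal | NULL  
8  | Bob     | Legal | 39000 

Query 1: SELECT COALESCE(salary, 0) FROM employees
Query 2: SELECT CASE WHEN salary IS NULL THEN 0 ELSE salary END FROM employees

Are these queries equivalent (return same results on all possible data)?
Yes, equivalent

Both queries return: [(0,), (39000,), (40000,), (41000,), (51000,), (61000,), (88000,), (115000,)]

Reason: COALESCE vs CASE for NULL handling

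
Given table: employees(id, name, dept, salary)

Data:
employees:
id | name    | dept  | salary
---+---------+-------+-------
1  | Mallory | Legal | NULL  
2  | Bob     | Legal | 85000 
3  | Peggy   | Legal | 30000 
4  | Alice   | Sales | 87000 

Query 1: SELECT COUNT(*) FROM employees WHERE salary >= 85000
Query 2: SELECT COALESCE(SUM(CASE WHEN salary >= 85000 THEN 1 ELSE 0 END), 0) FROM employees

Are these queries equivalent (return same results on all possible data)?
Yes, equivalent

Both queries return: [(2,)]

Reason: COUNT with WHERE vs conditional SUM (COALESCE handles empty-table NULL)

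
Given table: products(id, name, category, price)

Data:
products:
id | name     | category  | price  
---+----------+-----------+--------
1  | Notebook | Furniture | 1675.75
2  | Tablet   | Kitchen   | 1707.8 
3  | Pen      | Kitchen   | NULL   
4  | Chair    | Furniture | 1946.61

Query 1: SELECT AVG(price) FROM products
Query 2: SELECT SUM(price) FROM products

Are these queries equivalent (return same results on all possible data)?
No, not equivalent

Query 1 returns: [(1776.72,)]
Query 2 returns: [(5330.16,)]

Reason: AVG vs SUM give different aggregate values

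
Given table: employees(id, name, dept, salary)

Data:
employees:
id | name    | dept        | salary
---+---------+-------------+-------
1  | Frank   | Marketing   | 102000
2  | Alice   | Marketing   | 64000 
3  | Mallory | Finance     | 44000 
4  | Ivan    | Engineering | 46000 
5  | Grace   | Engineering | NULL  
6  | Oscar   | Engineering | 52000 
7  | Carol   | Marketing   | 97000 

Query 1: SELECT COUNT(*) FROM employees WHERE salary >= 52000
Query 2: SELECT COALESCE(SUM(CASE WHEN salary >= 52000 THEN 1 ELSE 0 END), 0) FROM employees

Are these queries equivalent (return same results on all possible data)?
Yes, equivalent

Both queries return: [(4,)]

Reason: COUNT with WHERE vs conditional SUM (COALESCE handles empty-table NULL)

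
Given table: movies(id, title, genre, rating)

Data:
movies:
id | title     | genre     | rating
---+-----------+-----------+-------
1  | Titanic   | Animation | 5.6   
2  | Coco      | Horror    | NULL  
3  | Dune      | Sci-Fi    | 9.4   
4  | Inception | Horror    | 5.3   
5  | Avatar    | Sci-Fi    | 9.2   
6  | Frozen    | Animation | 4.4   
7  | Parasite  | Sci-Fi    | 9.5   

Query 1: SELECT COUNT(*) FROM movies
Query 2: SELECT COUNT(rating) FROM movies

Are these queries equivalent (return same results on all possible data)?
No, not equivalent

Query 1 returns: [(7,)]
Query 2 returns: [(6,)]

Reason: COUNT(*) includes NULLs, COUNT(column) excludes them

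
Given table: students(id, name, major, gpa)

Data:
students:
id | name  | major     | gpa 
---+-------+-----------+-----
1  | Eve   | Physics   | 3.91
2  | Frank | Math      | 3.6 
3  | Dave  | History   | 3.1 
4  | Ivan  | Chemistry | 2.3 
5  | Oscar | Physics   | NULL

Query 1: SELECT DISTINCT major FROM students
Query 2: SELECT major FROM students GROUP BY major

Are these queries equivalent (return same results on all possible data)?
Yes, equivalent

Both queries return: [('Chemistry',), ('History',), ('Math',), ('Physics',)]

Reason: Both get unique majors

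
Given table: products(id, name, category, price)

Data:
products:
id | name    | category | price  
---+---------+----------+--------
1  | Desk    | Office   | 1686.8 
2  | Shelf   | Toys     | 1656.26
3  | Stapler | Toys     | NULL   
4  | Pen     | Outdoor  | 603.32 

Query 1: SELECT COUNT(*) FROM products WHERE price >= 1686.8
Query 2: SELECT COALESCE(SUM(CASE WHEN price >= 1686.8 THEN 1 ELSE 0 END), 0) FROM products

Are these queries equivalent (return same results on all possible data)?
Yes, equivalent

Both queries return: [(1,)]

Reason: COUNT with WHERE vs conditional SUM (COALESCE handles empty-table NULL)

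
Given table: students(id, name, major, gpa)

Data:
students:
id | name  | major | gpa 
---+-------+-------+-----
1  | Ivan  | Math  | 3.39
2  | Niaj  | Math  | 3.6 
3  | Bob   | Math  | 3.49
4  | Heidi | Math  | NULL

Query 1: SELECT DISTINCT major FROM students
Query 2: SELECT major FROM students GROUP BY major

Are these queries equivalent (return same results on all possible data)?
Yes, equivalent

Both queries return: [('Math',)]

Reason: Both get unique majors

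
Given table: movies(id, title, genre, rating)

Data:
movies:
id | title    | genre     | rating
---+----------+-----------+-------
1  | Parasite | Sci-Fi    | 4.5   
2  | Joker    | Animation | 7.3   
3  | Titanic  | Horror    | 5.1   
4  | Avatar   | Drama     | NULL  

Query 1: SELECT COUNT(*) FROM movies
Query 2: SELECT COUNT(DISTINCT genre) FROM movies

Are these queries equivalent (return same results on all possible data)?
No, not equivalent

Query 1 returns: [(4,)]
Query 2 returns: [(4,)]

Reason: COUNT(*) counts rows, COUNT(DISTINCT genre) counts unique genres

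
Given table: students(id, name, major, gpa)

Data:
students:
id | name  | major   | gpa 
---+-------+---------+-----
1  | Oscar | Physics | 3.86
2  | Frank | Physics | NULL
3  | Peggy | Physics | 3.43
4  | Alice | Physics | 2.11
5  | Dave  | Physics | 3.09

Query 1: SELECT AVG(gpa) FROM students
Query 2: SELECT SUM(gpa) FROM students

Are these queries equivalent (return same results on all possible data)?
No, not equivalent

Query 1 returns: [(3.1225,)]
Query 2 returns: [(12.49,)]

Reason: AVG vs SUM give different aggregate values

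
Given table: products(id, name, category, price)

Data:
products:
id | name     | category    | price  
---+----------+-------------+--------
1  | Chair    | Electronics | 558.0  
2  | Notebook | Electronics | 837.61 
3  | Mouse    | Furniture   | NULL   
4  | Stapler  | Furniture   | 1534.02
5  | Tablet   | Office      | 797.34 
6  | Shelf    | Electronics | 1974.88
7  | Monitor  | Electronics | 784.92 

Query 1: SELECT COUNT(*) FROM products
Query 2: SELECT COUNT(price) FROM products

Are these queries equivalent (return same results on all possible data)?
No, not equivalent

Query 1 returns: [(7,)]
Query 2 returns: [(6,)]

Reason: COUNT(*) includes NULLs, COUNT(column) excludes them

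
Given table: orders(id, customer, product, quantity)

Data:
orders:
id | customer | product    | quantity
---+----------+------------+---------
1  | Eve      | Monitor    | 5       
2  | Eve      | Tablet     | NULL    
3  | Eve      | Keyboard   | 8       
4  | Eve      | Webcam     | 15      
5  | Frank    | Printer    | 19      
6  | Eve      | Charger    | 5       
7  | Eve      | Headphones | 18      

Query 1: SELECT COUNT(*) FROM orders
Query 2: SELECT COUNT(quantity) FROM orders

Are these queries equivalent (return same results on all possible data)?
No, not equivalent

Query 1 returns: [(7,)]
Query 2 returns: [(6,)]

Reason: COUNT(*) includes NULLs, COUNT(column) excludes them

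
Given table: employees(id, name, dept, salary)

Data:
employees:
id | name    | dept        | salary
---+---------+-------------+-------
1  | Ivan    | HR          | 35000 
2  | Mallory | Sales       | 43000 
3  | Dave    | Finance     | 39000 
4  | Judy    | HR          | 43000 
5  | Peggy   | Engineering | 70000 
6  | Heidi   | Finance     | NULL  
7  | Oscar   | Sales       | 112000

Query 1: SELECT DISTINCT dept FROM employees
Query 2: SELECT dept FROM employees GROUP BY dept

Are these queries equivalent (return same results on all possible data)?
Yes, equivalent

Both queries return: [('Engineering',), ('Finance',), ('HR',), ('Sales',)]

Reason: Both get unique depts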